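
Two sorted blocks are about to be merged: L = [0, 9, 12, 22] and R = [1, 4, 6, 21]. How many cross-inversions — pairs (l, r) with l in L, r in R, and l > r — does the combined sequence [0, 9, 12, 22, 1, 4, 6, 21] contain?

For each element r of the right run, count left-run elements greater than r:
r = 1: 9, 12, 22 → 3
r = 4: 9, 12, 22 → 3
r = 6: 9, 12, 22 → 3
r = 21: 22 → 1
Cross-inversions: 3 + 3 + 3 + 1 = 10

There are 10 split inversions.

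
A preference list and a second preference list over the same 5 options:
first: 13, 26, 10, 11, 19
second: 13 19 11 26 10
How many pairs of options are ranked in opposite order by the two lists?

5 pairs

Assign each item its position (1..5) in the first ordering, then rewrite the second ordering as that position sequence:
positions: 13→1, 26→2, 10→3, 11→4, 19→5
second ordering as positions: [1, 5, 4, 2, 3]
Discordant pairs = inversions in this position sequence.
1: 0
5: 4, 2, 3 → 3
4: 2, 3 → 2
2: 0
3: 0
Total: 0 + 3 + 2 + 0 + 0 = 5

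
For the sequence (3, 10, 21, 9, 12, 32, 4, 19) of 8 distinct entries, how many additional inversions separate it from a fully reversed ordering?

18

Maximum inversions for 8 distinct elements is C(8, 2) = 8·7/2 = 28.
Current inversions — for each element, count later smaller elements:
3: 0
10: 2
21: 4
9: 1
12: 1
32: 2
4: 0
19: 0
Current total: 0 + 2 + 4 + 1 + 1 + 2 + 0 + 0 = 10
Shortfall: 28 − 10 = 18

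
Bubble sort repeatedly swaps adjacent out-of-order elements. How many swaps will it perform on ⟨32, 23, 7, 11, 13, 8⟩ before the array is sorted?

The minimum number of adjacent swaps to sort an array equals its inversion count, since every such swap removes exactly one inversion.
Count inversions — for each element, later elements that are smaller:
32: 23, 7, 11, 13, 8 → 5
23: 7, 11, 13, 8 → 4
7: none → 0
11: 8 → 1
13: 8 → 1
8: none → 0
Total inversions: 5 + 4 + 0 + 1 + 1 + 0 = 11

11 adjacent swaps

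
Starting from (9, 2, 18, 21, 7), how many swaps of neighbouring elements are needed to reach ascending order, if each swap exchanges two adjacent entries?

Minimum adjacent swaps = number of inversions (each swap of adjacent out-of-order elements removes one inversion and no swap can remove more).
Count inversions — for each element, later elements that are smaller:
9: 2, 7 → 2
2: none → 0
18: 7 → 1
21: 7 → 1
7: none → 0
Total inversions: 2 + 0 + 1 + 1 + 0 = 4

4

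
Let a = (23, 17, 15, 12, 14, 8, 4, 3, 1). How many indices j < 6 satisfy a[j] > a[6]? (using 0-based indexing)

The element at index 6 is 4.
Elements before it: 23, 17, 15, 12, 14, 8
Those larger than 4: 23, 17, 15, 12, 14, 8

6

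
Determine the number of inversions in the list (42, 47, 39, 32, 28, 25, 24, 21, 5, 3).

44

For each element, count later entries that are smaller:
42 → 39, 32, 28, 25, 24, 21, 5, 3 → 8
47 → 39, 32, 28, 25, 24, 21, 5, 3 → 8
39 → 32, 28, 25, 24, 21, 5, 3 → 7
32 → 28, 25, 24, 21, 5, 3 → 6
28 → 25, 24, 21, 5, 3 → 5
25 → 24, 21, 5, 3 → 4
24 → 21, 5, 3 → 3
21 → 5, 3 → 2
5 → 3 → 1
3 → none → 0
Sum: 8 + 8 + 7 + 6 + 5 + 4 + 3 + 2 + 1 + 0 = 44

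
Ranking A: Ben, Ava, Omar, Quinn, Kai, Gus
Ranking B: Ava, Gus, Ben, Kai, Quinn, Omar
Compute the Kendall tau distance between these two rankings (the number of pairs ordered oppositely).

Assign each item its position (1..6) in the first ordering, then rewrite the second ordering as that position sequence:
positions: Ben→1, Ava→2, Omar→3, Quinn→4, Kai→5, Gus→6
second ordering as positions: [2, 6, 1, 5, 4, 3]
Discordant pairs = inversions in this position sequence.
2: 1 → 1
6: 1, 5, 4, 3 → 4
1: 0
5: 4, 3 → 2
4: 3 → 1
3: 0
Total: 1 + 4 + 0 + 2 + 1 + 0 = 8

8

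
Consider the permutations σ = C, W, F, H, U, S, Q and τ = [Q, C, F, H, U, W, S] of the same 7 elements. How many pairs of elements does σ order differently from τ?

9 discordant pairs

Assign each item its position (1..7) in the first ordering, then rewrite the second ordering as that position sequence:
positions: C→1, W→2, F→3, H→4, U→5, S→6, Q→7
second ordering as positions: [7, 1, 3, 4, 5, 2, 6]
Discordant pairs = inversions in this position sequence.
7: 1, 3, 4, 5, 2, 6 → 6
1: 0
3: 2 → 1
4: 2 → 1
5: 2 → 1
2: 0
6: 0
Total: 6 + 0 + 1 + 1 + 1 + 0 + 0 = 9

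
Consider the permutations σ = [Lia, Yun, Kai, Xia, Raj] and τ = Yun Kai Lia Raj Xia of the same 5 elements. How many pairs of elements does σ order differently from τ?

3

Assign each item its position (1..5) in the first ordering, then rewrite the second ordering as that position sequence:
positions: Lia→1, Yun→2, Kai→3, Xia→4, Raj→5
second ordering as positions: [2, 3, 1, 5, 4]
Discordant pairs = inversions in this position sequence.
2: 1 → 1
3: 1 → 1
1: 0
5: 4 → 1
4: 0
Total: 1 + 1 + 0 + 1 + 0 = 3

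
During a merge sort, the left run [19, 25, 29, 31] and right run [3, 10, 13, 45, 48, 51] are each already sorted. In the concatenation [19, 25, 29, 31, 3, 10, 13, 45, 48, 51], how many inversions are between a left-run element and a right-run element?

12

For each element r of the right run, count left-run elements greater than r:
r = 3: 19, 25, 29, 31 → 4
r = 10: 19, 25, 29, 31 → 4
r = 13: 19, 25, 29, 31 → 4
r = 45: none → 0
r = 48: none → 0
r = 51: none → 0
Cross-inversions: 4 + 4 + 4 + 0 + 0 + 0 = 12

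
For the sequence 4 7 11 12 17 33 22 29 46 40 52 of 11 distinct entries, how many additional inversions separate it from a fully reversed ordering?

Maximum inversions for 11 distinct elements is C(11, 2) = 11·10/2 = 55.
Current inversions — for each element, count later smaller elements:
4: 0
7: 0
11: 0
12: 0
17: 0
33: 2
22: 0
29: 0
46: 1
40: 0
52: 0
Current total: 0 + 0 + 0 + 0 + 0 + 2 + 0 + 0 + 1 + 0 + 0 = 3
Shortfall: 55 − 3 = 52

52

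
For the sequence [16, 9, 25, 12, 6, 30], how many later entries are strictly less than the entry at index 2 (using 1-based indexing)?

1

The element at index 2 is 9.
Elements after it: 25, 12, 6, 30
Those smaller than 9: 6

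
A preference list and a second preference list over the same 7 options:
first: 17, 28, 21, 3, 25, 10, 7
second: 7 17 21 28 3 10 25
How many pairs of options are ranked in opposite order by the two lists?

Pairs: 8

Assign each item its position (1..7) in the first ordering, then rewrite the second ordering as that position sequence:
positions: 17→1, 28→2, 21→3, 3→4, 25→5, 10→6, 7→7
second ordering as positions: [7, 1, 3, 2, 4, 6, 5]
Discordant pairs = inversions in this position sequence.
7: 1, 3, 2, 4, 6, 5 → 6
1: 0
3: 2 → 1
2: 0
4: 0
6: 5 → 1
5: 0
Total: 6 + 0 + 1 + 0 + 0 + 1 + 0 = 8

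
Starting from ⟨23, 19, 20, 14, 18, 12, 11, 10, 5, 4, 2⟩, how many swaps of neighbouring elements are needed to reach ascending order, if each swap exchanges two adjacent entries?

53

The minimum number of adjacent swaps to sort an array equals its inversion count, since every such swap removes exactly one inversion.
Count inversions — for each element, later elements that are smaller:
23: 19, 20, 14, 18, 12, 11, 10, 5, 4, 2 → 10
19: 14, 18, 12, 11, 10, 5, 4, 2 → 8
20: 14, 18, 12, 11, 10, 5, 4, 2 → 8
14: 12, 11, 10, 5, 4, 2 → 6
18: 12, 11, 10, 5, 4, 2 → 6
12: 11, 10, 5, 4, 2 → 5
11: 10, 5, 4, 2 → 4
10: 5, 4, 2 → 3
5: 4, 2 → 2
4: 2 → 1
2: none → 0
Total inversions: 10 + 8 + 8 + 6 + 6 + 5 + 4 + 3 + 2 + 1 + 0 = 53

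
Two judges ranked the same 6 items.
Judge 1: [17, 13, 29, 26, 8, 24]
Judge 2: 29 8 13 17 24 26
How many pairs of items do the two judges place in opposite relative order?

Assign each item its position (1..6) in the first ordering, then rewrite the second ordering as that position sequence:
positions: 17→1, 13→2, 29→3, 26→4, 8→5, 24→6
second ordering as positions: [3, 5, 2, 1, 6, 4]
Discordant pairs = inversions in this position sequence.
3: 2, 1 → 2
5: 2, 1, 4 → 3
2: 1 → 1
1: 0
6: 4 → 1
4: 0
Total: 2 + 3 + 1 + 0 + 1 + 0 = 7

7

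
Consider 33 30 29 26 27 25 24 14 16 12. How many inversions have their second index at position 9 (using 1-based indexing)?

7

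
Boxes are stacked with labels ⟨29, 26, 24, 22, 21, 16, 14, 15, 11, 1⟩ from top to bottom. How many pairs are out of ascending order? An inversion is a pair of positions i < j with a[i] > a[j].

Element-by-element contributions:
29: 9
26: 8
24: 7
22: 6
21: 5
16: 4
14: 2
15: 2
11: 1
1: 0
Sum: 9 + 8 + 7 + 6 + 5 + 4 + 2 + 2 + 1 + 0 = 44

44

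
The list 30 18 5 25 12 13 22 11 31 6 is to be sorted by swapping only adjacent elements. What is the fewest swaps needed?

The minimum number of adjacent swaps to sort an array equals its inversion count, since every such swap removes exactly one inversion.
Count inversions — for each element, later elements that are smaller:
30: 18, 5, 25, 12, 13, 22, 11, 6 → 8
18: 5, 12, 13, 11, 6 → 5
5: none → 0
25: 12, 13, 22, 11, 6 → 5
12: 11, 6 → 2
13: 11, 6 → 2
22: 11, 6 → 2
11: 6 → 1
31: 6 → 1
6: none → 0
Total inversions: 8 + 5 + 0 + 5 + 2 + 2 + 2 + 1 + 1 + 0 = 26

26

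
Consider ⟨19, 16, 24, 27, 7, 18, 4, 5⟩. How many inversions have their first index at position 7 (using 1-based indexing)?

0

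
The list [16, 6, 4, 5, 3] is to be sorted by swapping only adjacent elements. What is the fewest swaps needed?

9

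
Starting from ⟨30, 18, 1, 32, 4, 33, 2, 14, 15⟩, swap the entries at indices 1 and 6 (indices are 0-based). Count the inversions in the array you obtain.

Positions 1 and 6 hold 18 and 2; after swapping, the array is [30, 2, 1, 32, 4, 33, 18, 14, 15].
Element-by-element contributions:
30: 6
2: 1
1: 0
32: 4
4: 0
33: 3
18: 2
14: 0
15: 0
Sum: 6 + 1 + 0 + 4 + 0 + 3 + 2 + 0 + 0 = 16

Inversions: 16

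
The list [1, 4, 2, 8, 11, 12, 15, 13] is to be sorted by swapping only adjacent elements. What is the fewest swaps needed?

2 swaps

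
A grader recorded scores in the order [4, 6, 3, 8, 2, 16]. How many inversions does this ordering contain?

6

Sweep left to right; for each value list the smaller values that follow it:
4: 2
6: 2
3: 1
8: 1
2: 0
16: 0
Sum: 2 + 2 + 1 + 1 + 0 + 0 = 6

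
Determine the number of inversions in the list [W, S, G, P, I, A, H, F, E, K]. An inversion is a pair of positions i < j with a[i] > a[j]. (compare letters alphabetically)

Sweep left to right; for each value list the smaller values that follow it:
W → S, G, P, I, A, H, F, E, K → 9
S → G, P, I, A, H, F, E, K → 8
G → A, F, E → 3
P → I, A, H, F, E, K → 6
I → A, H, F, E → 4
A → none → 0
H → F, E → 2
F → E → 1
E → none → 0
K → none → 0
Sum: 9 + 8 + 3 + 6 + 4 + 0 + 2 + 1 + 0 + 0 = 33

Inversions: 33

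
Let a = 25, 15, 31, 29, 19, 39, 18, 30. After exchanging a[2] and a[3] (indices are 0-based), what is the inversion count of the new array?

Positions 2 and 3 hold 31 and 29; after swapping, the array is [25, 15, 29, 31, 19, 39, 18, 30].
Sweep left to right; for each value list the smaller values that follow it:
25 → 15, 19, 18 → 3
15 → none → 0
29 → 19, 18 → 2
31 → 19, 18, 30 → 3
19 → 18 → 1
39 → 18, 30 → 2
18 → none → 0
30 → none → 0
Sum: 3 + 0 + 2 + 3 + 1 + 2 + 0 + 0 = 11

11 inversions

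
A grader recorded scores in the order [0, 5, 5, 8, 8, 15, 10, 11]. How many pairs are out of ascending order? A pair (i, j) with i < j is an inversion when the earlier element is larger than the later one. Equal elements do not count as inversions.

Count, for each position, how many later elements it exceeds:
0 → none → 0
5 → none → 0
5 → none → 0
8 → none → 0
8 → none → 0
15 → 10, 11 → 2
10 → none → 0
11 → none → 0
Sum: 0 + 0 + 0 + 0 + 0 + 2 + 0 + 0 = 2

2 inversions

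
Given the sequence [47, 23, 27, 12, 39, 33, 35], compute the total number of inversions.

10

Inversion pairs (indices are 0-based):
(0,1): 47 > 23
(0,2): 47 > 27
(0,3): 47 > 12
(0,4): 47 > 39
(0,5): 47 > 33
(0,6): 47 > 35
(1,3): 23 > 12
(2,3): 27 > 12
(4,5): 39 > 33
(4,6): 39 > 35
That's 10 pairs.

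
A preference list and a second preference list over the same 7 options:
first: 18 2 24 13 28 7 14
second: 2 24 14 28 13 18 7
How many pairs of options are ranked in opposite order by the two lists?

There are 9 pairs.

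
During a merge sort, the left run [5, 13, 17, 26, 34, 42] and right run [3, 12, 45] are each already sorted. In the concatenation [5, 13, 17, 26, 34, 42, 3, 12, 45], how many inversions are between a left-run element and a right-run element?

There are 11 split inversions.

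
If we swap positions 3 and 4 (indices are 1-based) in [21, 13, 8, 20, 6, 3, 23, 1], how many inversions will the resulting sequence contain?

21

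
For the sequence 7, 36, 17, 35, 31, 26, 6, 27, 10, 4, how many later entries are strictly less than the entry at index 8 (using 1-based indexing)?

2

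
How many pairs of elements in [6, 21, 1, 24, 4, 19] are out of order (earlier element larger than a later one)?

For each element, count later entries that are smaller:
6 → 1, 4 → 2
21 → 1, 4, 19 → 3
1 → none → 0
24 → 4, 19 → 2
4 → none → 0
19 → none → 0
Sum: 2 + 3 + 0 + 2 + 0 + 0 = 7

7 inversions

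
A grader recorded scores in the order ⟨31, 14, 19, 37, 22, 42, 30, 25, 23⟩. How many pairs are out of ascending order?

For each element, count later entries that are smaller:
31 → 14, 19, 22, 30, 25, 23 → 6
14 → none → 0
19 → none → 0
37 → 22, 30, 25, 23 → 4
22 → none → 0
42 → 30, 25, 23 → 3
30 → 25, 23 → 2
25 → 23 → 1
23 → none → 0
Sum: 6 + 0 + 0 + 4 + 0 + 3 + 2 + 1 + 0 = 16

There are 16 inversions.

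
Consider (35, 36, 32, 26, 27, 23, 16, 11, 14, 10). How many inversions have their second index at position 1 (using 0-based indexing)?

0

The element at index 1 is 36.
Elements before it: 35
None of them are larger than 36.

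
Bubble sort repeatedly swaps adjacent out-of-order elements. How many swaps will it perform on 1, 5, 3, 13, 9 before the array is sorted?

Minimum adjacent swaps = number of inversions (each swap of adjacent out-of-order elements removes one inversion and no swap can remove more).
Count inversions — for each element, later elements that are smaller:
1: none → 0
5: 3 → 1
3: none → 0
13: 9 → 1
9: none → 0
Total inversions: 0 + 1 + 0 + 1 + 0 = 2

2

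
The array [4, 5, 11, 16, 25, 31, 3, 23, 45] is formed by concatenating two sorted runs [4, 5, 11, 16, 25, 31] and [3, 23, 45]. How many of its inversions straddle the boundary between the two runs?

8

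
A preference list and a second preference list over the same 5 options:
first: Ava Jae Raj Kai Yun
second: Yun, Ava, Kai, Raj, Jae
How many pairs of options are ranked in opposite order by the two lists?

Assign each item its position (1..5) in the first ordering, then rewrite the second ordering as that position sequence:
positions: Ava→1, Jae→2, Raj→3, Kai→4, Yun→5
second ordering as positions: [5, 1, 4, 3, 2]
Discordant pairs = inversions in this position sequence.
5: 1, 4, 3, 2 → 4
1: 0
4: 3, 2 → 2
3: 2 → 1
2: 0
Total: 4 + 0 + 2 + 1 + 0 = 7

7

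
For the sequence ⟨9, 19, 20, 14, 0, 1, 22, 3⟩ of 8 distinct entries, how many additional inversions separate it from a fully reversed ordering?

13

Maximum inversions for 8 distinct elements is C(8, 2) = 8·7/2 = 28.
Current inversions — for each element, count later smaller elements:
9: 3
19: 4
20: 4
14: 3
0: 0
1: 0
22: 1
3: 0
Current total: 3 + 4 + 4 + 3 + 0 + 0 + 1 + 0 = 15
Shortfall: 28 − 15 = 13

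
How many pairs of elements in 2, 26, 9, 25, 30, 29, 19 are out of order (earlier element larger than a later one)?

Inversion pairs (indices are 0-based):
(1,2): 26 > 9
(1,3): 26 > 25
(1,6): 26 > 19
(3,6): 25 > 19
(4,5): 30 > 29
(4,6): 30 > 19
(5,6): 29 > 19
That's 7 pairs.

7 inversions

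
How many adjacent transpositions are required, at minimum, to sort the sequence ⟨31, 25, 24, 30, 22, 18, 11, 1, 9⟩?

33

Each adjacent swap fixes exactly one inversion, so the minimum swap count equals the number of inversions.
Count inversions — for each element, later elements that are smaller:
31: 25, 24, 30, 22, 18, 11, 1, 9 → 8
25: 24, 22, 18, 11, 1, 9 → 6
24: 22, 18, 11, 1, 9 → 5
30: 22, 18, 11, 1, 9 → 5
22: 18, 11, 1, 9 → 4
18: 11, 1, 9 → 3
11: 1, 9 → 2
1: none → 0
9: none → 0
Total inversions: 8 + 6 + 5 + 5 + 4 + 3 + 2 + 0 + 0 = 33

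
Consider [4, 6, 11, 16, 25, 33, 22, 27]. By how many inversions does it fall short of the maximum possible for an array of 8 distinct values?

Maximum inversions for 8 distinct elements is C(8, 2) = 8·7/2 = 28.
Current inversions — for each element, count later smaller elements:
4: 0
6: 0
11: 0
16: 0
25: 1
33: 2
22: 0
27: 0
Current total: 0 + 0 + 0 + 0 + 1 + 2 + 0 + 0 = 3
Shortfall: 28 − 3 = 25

25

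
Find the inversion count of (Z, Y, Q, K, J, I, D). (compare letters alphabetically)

Count, for each position, how many later elements it exceeds:
Z: 6
Y: 5
Q: 4
K: 3
J: 2
I: 1
D: 0
Sum: 6 + 5 + 4 + 3 + 2 + 1 + 0 = 21

21 inversions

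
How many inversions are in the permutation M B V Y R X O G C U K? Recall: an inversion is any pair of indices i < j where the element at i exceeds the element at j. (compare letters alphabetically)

Element-by-element contributions:
M: 4
B: 0
V: 6
Y: 7
R: 4
X: 5
O: 3
G: 1
C: 0
U: 1
K: 0
Sum: 4 + 0 + 6 + 7 + 4 + 5 + 3 + 1 + 0 + 1 + 0 = 31

There are 31 inversions.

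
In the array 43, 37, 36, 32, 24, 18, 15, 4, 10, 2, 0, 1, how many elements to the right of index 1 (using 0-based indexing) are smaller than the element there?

10

The element at index 1 is 37.
Elements after it: 36, 32, 24, 18, 15, 4, 10, 2, 0, 1
Those smaller than 37: 36, 32, 24, 18, 15, 4, 10, 2, 0, 1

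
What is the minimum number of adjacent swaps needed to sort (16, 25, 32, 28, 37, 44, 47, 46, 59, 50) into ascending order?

Each adjacent swap fixes exactly one inversion, so the minimum swap count equals the number of inversions.
Count inversions — for each element, later elements that are smaller:
16: none → 0
25: none → 0
32: 28 → 1
28: none → 0
37: none → 0
44: none → 0
47: 46 → 1
46: none → 0
59: 50 → 1
50: none → 0
Total inversions: 0 + 0 + 1 + 0 + 0 + 0 + 1 + 0 + 1 + 0 = 3

There are 3 adjacent swaps.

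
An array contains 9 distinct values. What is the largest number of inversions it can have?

There are 36 inversions.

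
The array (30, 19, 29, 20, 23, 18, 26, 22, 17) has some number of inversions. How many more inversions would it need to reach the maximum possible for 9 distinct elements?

Maximum inversions for 9 distinct elements is C(9, 2) = 9·8/2 = 36.
Current inversions — for each element, count later smaller elements:
30: 8
19: 2
29: 6
20: 2
23: 3
18: 1
26: 2
22: 1
17: 0
Current total: 8 + 2 + 6 + 2 + 3 + 1 + 2 + 1 + 0 = 25
Shortfall: 36 − 25 = 11

11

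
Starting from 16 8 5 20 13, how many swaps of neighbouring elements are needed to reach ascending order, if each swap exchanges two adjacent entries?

The minimum number of adjacent swaps to sort an array equals its inversion count, since every such swap removes exactly one inversion.
Count inversions — for each element, later elements that are smaller:
16: 8, 5, 13 → 3
8: 5 → 1
5: none → 0
20: 13 → 1
13: none → 0
Total inversions: 3 + 1 + 0 + 1 + 0 = 5

There are 5 swaps.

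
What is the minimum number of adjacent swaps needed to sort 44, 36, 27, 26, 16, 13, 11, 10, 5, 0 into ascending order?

45 swaps

Each adjacent swap fixes exactly one inversion, so the minimum swap count equals the number of inversions.
Count inversions — for each element, later elements that are smaller:
44: 36, 27, 26, 16, 13, 11, 10, 5, 0 → 9
36: 27, 26, 16, 13, 11, 10, 5, 0 → 8
27: 26, 16, 13, 11, 10, 5, 0 → 7
26: 16, 13, 11, 10, 5, 0 → 6
16: 13, 11, 10, 5, 0 → 5
13: 11, 10, 5, 0 → 4
11: 10, 5, 0 → 3
10: 5, 0 → 2
5: 0 → 1
0: none → 0
Total inversions: 9 + 8 + 7 + 6 + 5 + 4 + 3 + 2 + 1 + 0 = 45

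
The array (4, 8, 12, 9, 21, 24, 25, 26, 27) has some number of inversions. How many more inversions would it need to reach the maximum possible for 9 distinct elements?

35 inversions short

Maximum inversions for 9 distinct elements is C(9, 2) = 9·8/2 = 36.
Current inversions — for each element, count later smaller elements:
4: 0
8: 0
12: 1
9: 0
21: 0
24: 0
25: 0
26: 0
27: 0
Current total: 0 + 0 + 1 + 0 + 0 + 0 + 0 + 0 + 0 = 1
Shortfall: 36 − 1 = 35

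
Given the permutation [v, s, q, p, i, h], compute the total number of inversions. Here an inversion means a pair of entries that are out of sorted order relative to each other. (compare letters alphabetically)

For each element, count later entries that are smaller:
v → s, q, p, i, h → 5
s → q, p, i, h → 4
q → p, i, h → 3
p → i, h → 2
i → h → 1
h → none → 0
Sum: 5 + 4 + 3 + 2 + 1 + 0 = 15

15 inversions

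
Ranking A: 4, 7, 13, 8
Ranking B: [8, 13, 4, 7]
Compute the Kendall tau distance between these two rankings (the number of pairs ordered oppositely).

Assign each item its position (1..4) in the first ordering, then rewrite the second ordering as that position sequence:
positions: 4→1, 7→2, 13→3, 8→4
second ordering as positions: [4, 3, 1, 2]
Discordant pairs = inversions in this position sequence.
4: 3, 1, 2 → 3
3: 1, 2 → 2
1: 0
2: 0
Total: 3 + 2 + 0 + 0 = 5

5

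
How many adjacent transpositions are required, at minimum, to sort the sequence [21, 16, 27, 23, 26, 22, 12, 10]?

There are 19 swaps.

Minimum adjacent swaps = number of inversions (each swap of adjacent out-of-order elements removes one inversion and no swap can remove more).
Count inversions — for each element, later elements that are smaller:
21: 16, 12, 10 → 3
16: 12, 10 → 2
27: 23, 26, 22, 12, 10 → 5
23: 22, 12, 10 → 3
26: 22, 12, 10 → 3
22: 12, 10 → 2
12: 10 → 1
10: none → 0
Total inversions: 3 + 2 + 5 + 3 + 3 + 2 + 1 + 0 = 19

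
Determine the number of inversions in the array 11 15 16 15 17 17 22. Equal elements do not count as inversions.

Count, for each position, how many later elements it exceeds:
11 → none → 0
15 → none → 0
16 → 15 → 1
15 → none → 0
17 → none → 0
17 → none → 0
22 → none → 0
Sum: 0 + 0 + 1 + 0 + 0 + 0 + 0 = 1

There is 1 inversion.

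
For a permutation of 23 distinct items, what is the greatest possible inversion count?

253

A reversed (strictly descending) arrangement makes every pair an inversion, giving C(23, 2) inversions.
C(23, 2) = 23·22/2 = 253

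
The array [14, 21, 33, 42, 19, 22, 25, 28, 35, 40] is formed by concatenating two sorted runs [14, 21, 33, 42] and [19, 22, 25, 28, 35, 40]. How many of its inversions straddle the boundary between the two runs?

Count, for every r in R, how many entries of L exceed r:
r = 19: 21, 33, 42 → 3
r = 22: 33, 42 → 2
r = 25: 33, 42 → 2
r = 28: 33, 42 → 2
r = 35: 42 → 1
r = 40: 42 → 1
Cross-inversions: 3 + 2 + 2 + 2 + 1 + 1 = 11

11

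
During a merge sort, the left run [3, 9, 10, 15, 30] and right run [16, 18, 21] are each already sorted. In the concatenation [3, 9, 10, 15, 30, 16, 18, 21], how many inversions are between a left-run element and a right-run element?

3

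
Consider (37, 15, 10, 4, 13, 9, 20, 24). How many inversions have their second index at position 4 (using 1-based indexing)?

The element at index 4 is 4.
Elements before it: 37, 15, 10
Those larger than 4: 37, 15, 10

3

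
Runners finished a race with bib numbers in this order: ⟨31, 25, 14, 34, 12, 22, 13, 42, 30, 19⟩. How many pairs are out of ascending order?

Inversions: 24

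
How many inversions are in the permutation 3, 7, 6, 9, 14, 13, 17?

Element-by-element contributions:
3 → none → 0
7 → 6 → 1
6 → none → 0
9 → none → 0
14 → 13 → 1
13 → none → 0
17 → none → 0
Sum: 0 + 1 + 0 + 0 + 1 + 0 + 0 = 2

There are 2 out-of-order pairs.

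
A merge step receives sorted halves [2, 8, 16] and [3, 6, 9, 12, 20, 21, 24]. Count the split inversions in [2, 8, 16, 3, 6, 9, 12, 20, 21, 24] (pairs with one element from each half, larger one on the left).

6 split inversions

Count, for every r in R, how many entries of L exceed r:
r = 3: 8, 16 → 2
r = 6: 8, 16 → 2
r = 9: 16 → 1
r = 12: 16 → 1
r = 20: none → 0
r = 21: none → 0
r = 24: none → 0
Cross-inversions: 2 + 2 + 1 + 1 + 0 + 0 + 0 = 6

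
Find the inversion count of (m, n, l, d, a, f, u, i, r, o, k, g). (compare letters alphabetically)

Sweep left to right; for each value list the smaller values that follow it:
m: 7
n: 7
l: 6
d: 1
a: 0
f: 0
u: 5
i: 1
r: 3
o: 2
k: 1
g: 0
Sum: 7 + 7 + 6 + 1 + 0 + 0 + 5 + 1 + 3 + 2 + 1 + 0 = 33

33 inversions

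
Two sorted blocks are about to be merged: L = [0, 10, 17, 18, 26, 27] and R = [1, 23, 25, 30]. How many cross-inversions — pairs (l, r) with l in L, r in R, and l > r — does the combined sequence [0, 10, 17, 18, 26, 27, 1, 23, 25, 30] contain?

9

Count, for every r in R, how many entries of L exceed r:
r = 1: 10, 17, 18, 26, 27 → 5
r = 23: 26, 27 → 2
r = 25: 26, 27 → 2
r = 30: none → 0
Cross-inversions: 5 + 2 + 2 + 0 = 9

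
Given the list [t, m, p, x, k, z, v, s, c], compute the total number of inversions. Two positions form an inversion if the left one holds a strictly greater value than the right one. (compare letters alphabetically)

For each element, count later entries that are smaller:
t → m, p, k, s, c → 5
m → k, c → 2
p → k, c → 2
x → k, v, s, c → 4
k → c → 1
z → v, s, c → 3
v → s, c → 2
s → c → 1
c → none → 0
Sum: 5 + 2 + 2 + 4 + 1 + 3 + 2 + 1 + 0 = 20

20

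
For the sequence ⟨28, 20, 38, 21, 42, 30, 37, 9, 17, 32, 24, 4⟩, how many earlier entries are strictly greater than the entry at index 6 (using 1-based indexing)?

2 such elements

The element at index 6 is 30.
Elements before it: 28, 20, 38, 21, 42
Those larger than 30: 38, 42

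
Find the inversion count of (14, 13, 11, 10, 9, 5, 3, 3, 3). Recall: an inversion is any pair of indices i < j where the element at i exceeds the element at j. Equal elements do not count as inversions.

33

Count, for each position, how many later elements it exceeds:
14 → 13, 11, 10, 9, 5, 3, 3, 3 → 8
13 → 11, 10, 9, 5, 3, 3, 3 → 7
11 → 10, 9, 5, 3, 3, 3 → 6
10 → 9, 5, 3, 3, 3 → 5
9 → 5, 3, 3, 3 → 4
5 → 3, 3, 3 → 3
3 → none → 0
3 → none → 0
3 → none → 0
Sum: 8 + 7 + 6 + 5 + 4 + 3 + 0 + 0 + 0 = 33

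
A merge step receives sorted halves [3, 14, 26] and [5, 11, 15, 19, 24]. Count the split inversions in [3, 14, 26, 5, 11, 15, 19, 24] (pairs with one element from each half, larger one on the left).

For each element r of the right run, count left-run elements greater than r:
r = 5: 14, 26 → 2
r = 11: 14, 26 → 2
r = 15: 26 → 1
r = 19: 26 → 1
r = 24: 26 → 1
Cross-inversions: 2 + 2 + 1 + 1 + 1 = 7

7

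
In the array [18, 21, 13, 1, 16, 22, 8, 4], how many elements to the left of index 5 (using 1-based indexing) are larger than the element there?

The element at index 5 is 16.
Elements before it: 18, 21, 13, 1
Those larger than 16: 18, 21

2 such elements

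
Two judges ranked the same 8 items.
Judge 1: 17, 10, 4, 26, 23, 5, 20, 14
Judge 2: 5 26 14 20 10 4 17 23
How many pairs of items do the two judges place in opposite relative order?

19 discordant pairs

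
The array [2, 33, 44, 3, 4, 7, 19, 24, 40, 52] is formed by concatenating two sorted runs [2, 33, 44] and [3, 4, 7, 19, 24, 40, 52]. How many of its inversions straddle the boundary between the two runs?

Split inversions: 11

Count, for every r in R, how many entries of L exceed r:
r = 3: 33, 44 → 2
r = 4: 33, 44 → 2
r = 7: 33, 44 → 2
r = 19: 33, 44 → 2
r = 24: 33, 44 → 2
r = 40: 44 → 1
r = 52: none → 0
Cross-inversions: 2 + 2 + 2 + 2 + 2 + 1 + 0 = 11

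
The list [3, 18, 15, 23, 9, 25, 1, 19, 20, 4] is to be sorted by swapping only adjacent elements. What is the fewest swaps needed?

21

Minimum adjacent swaps = number of inversions (each swap of adjacent out-of-order elements removes one inversion and no swap can remove more).
Count inversions — for each element, later elements that are smaller:
3: 1 → 1
18: 15, 9, 1, 4 → 4
15: 9, 1, 4 → 3
23: 9, 1, 19, 20, 4 → 5
9: 1, 4 → 2
25: 1, 19, 20, 4 → 4
1: none → 0
19: 4 → 1
20: 4 → 1
4: none → 0
Total inversions: 1 + 4 + 3 + 5 + 2 + 4 + 0 + 1 + 1 + 0 = 21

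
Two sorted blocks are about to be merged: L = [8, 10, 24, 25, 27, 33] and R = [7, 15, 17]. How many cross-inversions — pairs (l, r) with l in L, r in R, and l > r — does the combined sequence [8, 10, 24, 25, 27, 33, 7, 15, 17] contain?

14

Count, for every r in R, how many entries of L exceed r:
r = 7: 8, 10, 24, 25, 27, 33 → 6
r = 15: 24, 25, 27, 33 → 4
r = 17: 24, 25, 27, 33 → 4
Cross-inversions: 6 + 4 + 4 = 14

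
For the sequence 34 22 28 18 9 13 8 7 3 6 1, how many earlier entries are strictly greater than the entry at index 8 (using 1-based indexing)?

7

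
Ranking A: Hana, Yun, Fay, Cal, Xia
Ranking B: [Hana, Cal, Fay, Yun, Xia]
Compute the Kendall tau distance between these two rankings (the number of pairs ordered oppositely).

3

Assign each item its position (1..5) in the first ordering, then rewrite the second ordering as that position sequence:
positions: Hana→1, Yun→2, Fay→3, Cal→4, Xia→5
second ordering as positions: [1, 4, 3, 2, 5]
Discordant pairs = inversions in this position sequence.
1: 0
4: 3, 2 → 2
3: 2 → 1
2: 0
5: 0
Total: 0 + 2 + 1 + 0 + 0 = 3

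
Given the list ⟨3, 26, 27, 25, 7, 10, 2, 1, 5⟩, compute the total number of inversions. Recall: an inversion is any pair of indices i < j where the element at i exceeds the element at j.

Sweep left to right; for each value list the smaller values that follow it:
3: 2
26: 6
27: 6
25: 5
7: 3
10: 3
2: 1
1: 0
5: 0
Sum: 2 + 6 + 6 + 5 + 3 + 3 + 1 + 0 + 0 = 26

26 out-of-order pairs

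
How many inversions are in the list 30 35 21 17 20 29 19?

15

Sweep left to right; for each value list the smaller values that follow it:
30 → 21, 17, 20, 29, 19 → 5
35 → 21, 17, 20, 29, 19 → 5
21 → 17, 20, 19 → 3
17 → none → 0
20 → 19 → 1
29 → 19 → 1
19 → none → 0
Sum: 5 + 5 + 3 + 0 + 1 + 1 + 0 = 15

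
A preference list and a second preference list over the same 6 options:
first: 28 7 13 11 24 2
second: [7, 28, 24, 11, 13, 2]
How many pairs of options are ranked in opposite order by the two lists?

4

Assign each item its position (1..6) in the first ordering, then rewrite the second ordering as that position sequence:
positions: 28→1, 7→2, 13→3, 11→4, 24→5, 2→6
second ordering as positions: [2, 1, 5, 4, 3, 6]
Discordant pairs = inversions in this position sequence.
2: 1 → 1
1: 0
5: 4, 3 → 2
4: 3 → 1
3: 0
6: 0
Total: 1 + 0 + 2 + 1 + 0 + 0 = 4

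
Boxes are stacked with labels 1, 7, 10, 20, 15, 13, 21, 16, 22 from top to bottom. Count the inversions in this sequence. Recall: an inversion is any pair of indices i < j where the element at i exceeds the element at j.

For each element, count later entries that are smaller:
1: 0
7: 0
10: 0
20: 3
15: 1
13: 0
21: 1
16: 0
22: 0
Sum: 0 + 0 + 0 + 3 + 1 + 0 + 1 + 0 + 0 = 5

5 inversions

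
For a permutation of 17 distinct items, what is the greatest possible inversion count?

136 inversions

The maximum occurs when the array is in strictly decreasing order: every one of the C(17, 2) pairs is inverted.
C(17, 2) = 17·16/2 = 136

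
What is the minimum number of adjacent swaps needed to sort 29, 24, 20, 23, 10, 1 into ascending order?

The minimum number of adjacent swaps to sort an array equals its inversion count, since every such swap removes exactly one inversion.
Count inversions — for each element, later elements that are smaller:
29: 24, 20, 23, 10, 1 → 5
24: 20, 23, 10, 1 → 4
20: 10, 1 → 2
23: 10, 1 → 2
10: 1 → 1
1: none → 0
Total inversions: 5 + 4 + 2 + 2 + 1 + 0 = 14

14 adjacent swaps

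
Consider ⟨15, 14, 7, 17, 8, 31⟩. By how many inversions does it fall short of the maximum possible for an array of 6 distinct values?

9

Maximum inversions for 6 distinct elements is C(6, 2) = 6·5/2 = 15.
Current inversions — for each element, count later smaller elements:
15: 3
14: 2
7: 0
17: 1
8: 0
31: 0
Current total: 3 + 2 + 0 + 1 + 0 + 0 = 6
Shortfall: 15 − 6 = 9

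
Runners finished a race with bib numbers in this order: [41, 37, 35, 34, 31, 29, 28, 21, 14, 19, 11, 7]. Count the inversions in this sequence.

For each element, count later entries that are smaller:
41: 11
37: 10
35: 9
34: 8
31: 7
29: 6
28: 5
21: 4
14: 2
19: 2
11: 1
7: 0
Sum: 11 + 10 + 9 + 8 + 7 + 6 + 5 + 4 + 2 + 2 + 1 + 0 = 65

65 inversions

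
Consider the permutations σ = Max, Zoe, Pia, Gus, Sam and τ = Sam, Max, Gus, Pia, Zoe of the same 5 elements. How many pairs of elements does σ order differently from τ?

7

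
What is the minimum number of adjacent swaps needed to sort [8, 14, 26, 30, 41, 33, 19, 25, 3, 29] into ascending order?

20

The minimum number of adjacent swaps to sort an array equals its inversion count, since every such swap removes exactly one inversion.
Count inversions — for each element, later elements that are smaller:
8: 3 → 1
14: 3 → 1
26: 19, 25, 3 → 3
30: 19, 25, 3, 29 → 4
41: 33, 19, 25, 3, 29 → 5
33: 19, 25, 3, 29 → 4
19: 3 → 1
25: 3 → 1
3: none → 0
29: none → 0
Total inversions: 1 + 1 + 3 + 4 + 5 + 4 + 1 + 1 + 0 + 0 = 20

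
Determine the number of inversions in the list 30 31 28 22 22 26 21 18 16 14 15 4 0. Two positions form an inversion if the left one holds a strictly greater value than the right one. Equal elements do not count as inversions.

73

For each element, count later entries that are smaller:
30: 11
31: 11
28: 10
22: 7
22: 7
26: 7
21: 6
18: 5
16: 4
14: 2
15: 2
4: 1
0: 0
Sum: 11 + 11 + 10 + 7 + 7 + 7 + 6 + 5 + 4 + 2 + 2 + 1 + 0 = 73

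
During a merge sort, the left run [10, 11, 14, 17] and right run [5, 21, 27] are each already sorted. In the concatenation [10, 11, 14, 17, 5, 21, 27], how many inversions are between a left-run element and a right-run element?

4

Take each right-half value and tally the left-half values above it:
r = 5: 10, 11, 14, 17 → 4
r = 21: none → 0
r = 27: none → 0
Cross-inversions: 4 + 0 + 0 = 4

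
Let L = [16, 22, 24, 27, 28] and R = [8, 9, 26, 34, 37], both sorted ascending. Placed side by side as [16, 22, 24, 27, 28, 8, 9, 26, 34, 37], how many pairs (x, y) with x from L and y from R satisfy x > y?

12

For each element r of the right run, count left-run elements greater than r:
r = 8: 16, 22, 24, 27, 28 → 5
r = 9: 16, 22, 24, 27, 28 → 5
r = 26: 27, 28 → 2
r = 34: none → 0
r = 37: none → 0
Cross-inversions: 5 + 5 + 2 + 0 + 0 = 12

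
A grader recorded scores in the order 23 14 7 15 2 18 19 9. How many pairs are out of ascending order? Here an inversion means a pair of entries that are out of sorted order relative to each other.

15

Sweep left to right; for each value list the smaller values that follow it:
23 → 14, 7, 15, 2, 18, 19, 9 → 7
14 → 7, 2, 9 → 3
7 → 2 → 1
15 → 2, 9 → 2
2 → none → 0
18 → 9 → 1
19 → 9 → 1
9 → none → 0
Sum: 7 + 3 + 1 + 2 + 0 + 1 + 1 + 0 = 15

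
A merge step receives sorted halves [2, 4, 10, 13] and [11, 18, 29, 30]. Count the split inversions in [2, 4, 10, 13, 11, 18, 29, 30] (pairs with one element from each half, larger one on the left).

1 split inversion

For each element r of the right run, count left-run elements greater than r:
r = 11: 13 → 1
r = 18: none → 0
r = 29: none → 0
r = 30: none → 0
Cross-inversions: 1 + 0 + 0 + 0 = 1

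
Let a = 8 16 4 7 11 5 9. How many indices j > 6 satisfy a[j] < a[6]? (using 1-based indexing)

0

The element at index 6 is 5.
Elements after it: 9
None of them are smaller than 5.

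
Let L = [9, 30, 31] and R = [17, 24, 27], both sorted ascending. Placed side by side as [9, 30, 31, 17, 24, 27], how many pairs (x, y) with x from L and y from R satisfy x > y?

Take each right-half value and tally the left-half values above it:
r = 17: 30, 31 → 2
r = 24: 30, 31 → 2
r = 27: 30, 31 → 2
Cross-inversions: 2 + 2 + 2 = 6

6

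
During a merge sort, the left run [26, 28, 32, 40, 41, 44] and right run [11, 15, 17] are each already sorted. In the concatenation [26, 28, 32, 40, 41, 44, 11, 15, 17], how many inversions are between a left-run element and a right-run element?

Split inversions: 18

Count, for every r in R, how many entries of L exceed r:
r = 11: 26, 28, 32, 40, 41, 44 → 6
r = 15: 26, 28, 32, 40, 41, 44 → 6
r = 17: 26, 28, 32, 40, 41, 44 → 6
Cross-inversions: 6 + 6 + 6 = 18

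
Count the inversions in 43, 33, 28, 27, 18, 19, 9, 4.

For each element, count later entries that are smaller:
43: 7
33: 6
28: 5
27: 4
18: 2
19: 2
9: 1
4: 0
Sum: 7 + 6 + 5 + 4 + 2 + 2 + 1 + 0 = 27

27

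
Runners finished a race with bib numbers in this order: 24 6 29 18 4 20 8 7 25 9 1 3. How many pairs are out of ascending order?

Inversions: 44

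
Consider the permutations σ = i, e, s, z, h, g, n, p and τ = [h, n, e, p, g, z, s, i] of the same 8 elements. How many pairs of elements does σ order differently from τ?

Assign each item its position (1..8) in the first ordering, then rewrite the second ordering as that position sequence:
positions: i→1, e→2, s→3, z→4, h→5, g→6, n→7, p→8
second ordering as positions: [5, 7, 2, 8, 6, 4, 3, 1]
Discordant pairs = inversions in this position sequence.
5: 2, 4, 3, 1 → 4
7: 2, 6, 4, 3, 1 → 5
2: 1 → 1
8: 6, 4, 3, 1 → 4
6: 4, 3, 1 → 3
4: 3, 1 → 2
3: 1 → 1
1: 0
Total: 4 + 5 + 1 + 4 + 3 + 2 + 1 + 0 = 20

20 discordant pairs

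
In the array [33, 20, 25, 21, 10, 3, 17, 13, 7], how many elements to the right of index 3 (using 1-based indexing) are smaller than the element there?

6 such elements

The element at index 3 is 25.
Elements after it: 21, 10, 3, 17, 13, 7
Those smaller than 25: 21, 10, 3, 17, 13, 7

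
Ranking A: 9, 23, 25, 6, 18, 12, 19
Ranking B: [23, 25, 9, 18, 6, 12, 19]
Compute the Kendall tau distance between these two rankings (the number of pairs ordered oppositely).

3

Assign each item its position (1..7) in the first ordering, then rewrite the second ordering as that position sequence:
positions: 9→1, 23→2, 25→3, 6→4, 18→5, 12→6, 19→7
second ordering as positions: [2, 3, 1, 5, 4, 6, 7]
Discordant pairs = inversions in this position sequence.
2: 1 → 1
3: 1 → 1
1: 0
5: 4 → 1
4: 0
6: 0
7: 0
Total: 1 + 1 + 0 + 1 + 0 + 0 + 0 = 3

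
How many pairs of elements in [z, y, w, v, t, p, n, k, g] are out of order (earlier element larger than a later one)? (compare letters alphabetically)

36

Count, for each position, how many later elements it exceeds:
z → y, w, v, t, p, n, k, g → 8
y → w, v, t, p, n, k, g → 7
w → v, t, p, n, k, g → 6
v → t, p, n, k, g → 5
t → p, n, k, g → 4
p → n, k, g → 3
n → k, g → 2
k → g → 1
g → none → 0
Sum: 8 + 7 + 6 + 5 + 4 + 3 + 2 + 1 + 0 = 36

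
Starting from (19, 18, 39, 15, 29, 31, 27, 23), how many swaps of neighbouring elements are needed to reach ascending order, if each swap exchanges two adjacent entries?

13 adjacent swaps

Each adjacent swap fixes exactly one inversion, so the minimum swap count equals the number of inversions.
Count inversions — for each element, later elements that are smaller:
19: 18, 15 → 2
18: 15 → 1
39: 15, 29, 31, 27, 23 → 5
15: none → 0
29: 27, 23 → 2
31: 27, 23 → 2
27: 23 → 1
23: none → 0
Total inversions: 2 + 1 + 5 + 0 + 2 + 2 + 1 + 0 = 13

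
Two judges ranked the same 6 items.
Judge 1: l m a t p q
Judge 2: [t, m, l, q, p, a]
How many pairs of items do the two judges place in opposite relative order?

Assign each item its position (1..6) in the first ordering, then rewrite the second ordering as that position sequence:
positions: l→1, m→2, a→3, t→4, p→5, q→6
second ordering as positions: [4, 2, 1, 6, 5, 3]
Discordant pairs = inversions in this position sequence.
4: 2, 1, 3 → 3
2: 1 → 1
1: 0
6: 5, 3 → 2
5: 3 → 1
3: 0
Total: 3 + 1 + 0 + 2 + 1 + 0 = 7

Discordant pairs: 7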